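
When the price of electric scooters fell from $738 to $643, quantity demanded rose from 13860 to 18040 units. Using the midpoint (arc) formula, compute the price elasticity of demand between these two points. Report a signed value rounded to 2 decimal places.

-1.90

%ΔQ = (18040 − 13860) / [(13860 + 18040)/2] = 4180/15950 = 0.262068…
%ΔP = (643 − 738) / [(738 + 643)/2] = -95/690.5 = -0.137581…
Arc Ed = %ΔQ / %ΔP = (4180/15950) / (-95/690.5) = -1.9048…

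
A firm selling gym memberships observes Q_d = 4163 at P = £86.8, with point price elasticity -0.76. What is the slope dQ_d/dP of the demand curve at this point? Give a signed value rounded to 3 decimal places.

-36.450

Ed = (dQ_d/dP)·(P/Q_d) ⇒ dQ_d/dP = Ed·Q_d/P = (-0.76)·4163/86.8 = -36.45023…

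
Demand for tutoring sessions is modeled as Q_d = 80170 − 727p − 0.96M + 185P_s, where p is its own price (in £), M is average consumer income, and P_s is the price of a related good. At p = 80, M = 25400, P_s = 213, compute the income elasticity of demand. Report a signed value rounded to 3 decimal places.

-0.658

At the given values, Q_d = 80170 − 727(80) − 0.96(25400) + 185(213) = 37031.
∂Q_d/∂M = -0.96.
E = (-0.96) × (25400/37031) = -0.65847…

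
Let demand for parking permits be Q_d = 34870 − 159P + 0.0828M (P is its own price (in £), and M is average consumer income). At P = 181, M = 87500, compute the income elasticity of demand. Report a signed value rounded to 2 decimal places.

At the given values, Q_d = 34870 − 159(181) + 0.0828(87500) = 13336.
∂Q_d/∂M = 0.0828.
E = (0.0828) × (87500/13336) = 0.5432…

0.54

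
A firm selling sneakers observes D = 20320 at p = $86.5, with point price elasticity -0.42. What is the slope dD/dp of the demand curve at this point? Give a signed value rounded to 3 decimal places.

Ed = (dD/dp)·(p/D) ⇒ dD/dp = Ed·D/p = (-0.42)·20320/86.5 = -98.66358…

-98.664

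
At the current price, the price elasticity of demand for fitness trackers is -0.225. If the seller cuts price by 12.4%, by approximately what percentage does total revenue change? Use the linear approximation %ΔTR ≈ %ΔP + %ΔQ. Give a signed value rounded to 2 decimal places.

%ΔQ ≈ Ed × %ΔP = (-0.225) × (-12.4%) = +2.7900%
%ΔTR ≈ %ΔP + %ΔQ = (-12.4%) + (+2.7900%) = -9.6100%

-9.61%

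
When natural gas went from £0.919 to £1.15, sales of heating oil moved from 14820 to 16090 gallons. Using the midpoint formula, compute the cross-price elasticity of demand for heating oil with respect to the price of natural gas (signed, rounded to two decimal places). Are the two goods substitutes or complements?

%ΔQ_{heating oil} = (16090 − 14820)/avg = 1270/15455 = 0.082174…
%ΔP_{natural gas} = (1.15 − 0.919)/avg = 0.231/1.0345 = 0.223296…
E_cross = (1270/15455) / (0.231/1.0345) = 0.3680…
E_cross > 0 ⇒ the goods are substitutes.

0.37; substitutes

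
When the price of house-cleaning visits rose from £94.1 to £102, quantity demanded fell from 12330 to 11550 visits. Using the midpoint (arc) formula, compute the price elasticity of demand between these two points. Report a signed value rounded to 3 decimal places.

-0.811

%ΔQ = (11550 − 12330) / [(12330 + 11550)/2] = -780/11940 = -0.065326…
%ΔP = (102 − 94.1) / [(94.1 + 102)/2] = 7.9/98.05 = 0.080571…
Arc Ed = %ΔQ / %ΔP = (-780/11940) / (7.9/98.05) = -0.81079…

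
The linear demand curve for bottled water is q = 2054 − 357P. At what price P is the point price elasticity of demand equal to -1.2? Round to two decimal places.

Ed = −357P/(2054 − 357P). Set this equal to -1.2:
357P = 1.2·(2054 − 357P) ⇒ 357P(1 + 1.2) = 1.2·2054
P = 1.2·2054 / (357·2.2) = 3.1382…

3.14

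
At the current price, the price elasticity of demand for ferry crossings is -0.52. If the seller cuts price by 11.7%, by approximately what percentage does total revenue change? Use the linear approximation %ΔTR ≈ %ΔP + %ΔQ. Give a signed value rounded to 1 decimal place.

%ΔQ ≈ Ed × %ΔP = (-0.52) × (-11.7%) = +6.0840%
%ΔTR ≈ %ΔP + %ΔQ = (-11.7%) + (+6.0840%) = -5.6160%

-5.6%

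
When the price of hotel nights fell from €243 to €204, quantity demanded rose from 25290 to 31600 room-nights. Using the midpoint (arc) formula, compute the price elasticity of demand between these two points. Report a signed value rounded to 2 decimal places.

-1.27

%ΔQ = (31600 − 25290) / [(25290 + 31600)/2] = 6310/28445 = 0.221831…
%ΔP = (204 − 243) / [(243 + 204)/2] = -39/223.5 = -0.174496…
Arc Ed = %ΔQ / %ΔP = (6310/28445) / (-39/223.5) = -1.2712…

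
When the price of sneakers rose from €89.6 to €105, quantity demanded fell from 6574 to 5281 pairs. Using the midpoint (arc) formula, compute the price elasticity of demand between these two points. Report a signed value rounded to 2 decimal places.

%ΔQ = (5281 − 6574) / [(6574 + 5281)/2] = -1293/5927.5 = -0.218135…
%ΔP = (105 − 89.6) / [(89.6 + 105)/2] = 15.4/97.3 = 0.158273…
Arc Ed = %ΔQ / %ΔP = (-1293/5927.5) / (15.4/97.3) = -1.3782…

-1.38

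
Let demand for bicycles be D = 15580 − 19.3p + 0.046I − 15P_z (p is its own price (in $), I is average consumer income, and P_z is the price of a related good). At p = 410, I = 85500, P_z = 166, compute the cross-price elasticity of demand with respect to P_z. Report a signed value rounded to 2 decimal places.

-0.27

At the given values, D = 15580 − 19.3(410) + 0.046(85500) − 15(166) = 9110.
∂D/∂P_z = -15.
E = (-15) × (166/9110) = -0.2733…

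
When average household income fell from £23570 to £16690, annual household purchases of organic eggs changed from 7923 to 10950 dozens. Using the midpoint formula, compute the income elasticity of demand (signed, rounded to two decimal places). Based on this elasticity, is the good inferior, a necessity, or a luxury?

%ΔQ = (10950 − 7923)/[( 7923 + 10950)/2] = 3027/9436.5 = 0.320775…
%ΔIncome = (16690 − 23570)/[( 23570 + 16690)/2] = -6880/20130 = -0.341778…
E_income = (3027/9436.5) / (-6880/20130) = -0.9385…
E_income < 0 ⇒ inferior good.

-0.94; inferior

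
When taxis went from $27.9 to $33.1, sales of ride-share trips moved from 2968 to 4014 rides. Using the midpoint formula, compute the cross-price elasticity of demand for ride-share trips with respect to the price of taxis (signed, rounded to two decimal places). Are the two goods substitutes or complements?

1.76; substitutes

%ΔQ_{ride-share trips} = (4014 − 2968)/avg = 1046/3491 = 0.299627…
%ΔP_{taxis} = (33.1 − 27.9)/avg = 5.2/30.5 = 0.170491…
E_cross = (1046/3491) / (5.2/30.5) = 1.7574…
E_cross > 0 ⇒ the goods are substitutes.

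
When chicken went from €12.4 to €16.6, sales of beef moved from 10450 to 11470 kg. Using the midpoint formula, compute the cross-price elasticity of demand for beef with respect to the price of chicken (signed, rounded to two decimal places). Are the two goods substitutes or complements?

%ΔQ_{beef} = (11470 − 10450)/avg = 1020/10960 = 0.093065…
%ΔP_{chicken} = (16.6 − 12.4)/avg = 4.2/14.5 = 0.289655…
E_cross = (1020/10960) / (4.2/14.5) = 0.3212…
E_cross > 0 ⇒ the goods are substitutes.

0.32; substitutes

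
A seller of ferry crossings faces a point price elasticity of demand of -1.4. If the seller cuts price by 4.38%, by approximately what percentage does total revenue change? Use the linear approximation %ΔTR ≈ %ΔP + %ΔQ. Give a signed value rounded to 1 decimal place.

+1.8%

%ΔQ ≈ Ed × %ΔP = (-1.4) × (-4.38%) = +6.1320%
%ΔTR ≈ %ΔP + %ΔQ = (-4.38%) + (+6.1320%) = +1.7520%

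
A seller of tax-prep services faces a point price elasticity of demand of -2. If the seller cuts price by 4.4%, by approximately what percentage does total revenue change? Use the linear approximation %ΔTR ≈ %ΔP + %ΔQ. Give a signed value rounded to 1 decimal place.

%ΔQ ≈ Ed × %ΔP = (-2) × (-4.4%) = +8.8000%
%ΔTR ≈ %ΔP + %ΔQ = (-4.4%) + (+8.8000%) = +4.4000%

+4.4%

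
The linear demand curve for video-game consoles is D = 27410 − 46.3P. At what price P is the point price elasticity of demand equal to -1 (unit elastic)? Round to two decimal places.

296.00

Ed = −46.3P/(27410 − 46.3P). Set this equal to -1:
46.3P = 1·(27410 − 46.3P) ⇒ 46.3P(1 + 1) = 1·27410
P = 1·27410 / (46.3·2) = 296.0043…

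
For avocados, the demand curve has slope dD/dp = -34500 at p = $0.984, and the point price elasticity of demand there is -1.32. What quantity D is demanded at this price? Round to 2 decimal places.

25718.18

Ed = (dD/dp)·(p/D) ⇒ D = (dD/dp)·p/Ed = (-34500)·0.984/(-1.32) = 25718.1818…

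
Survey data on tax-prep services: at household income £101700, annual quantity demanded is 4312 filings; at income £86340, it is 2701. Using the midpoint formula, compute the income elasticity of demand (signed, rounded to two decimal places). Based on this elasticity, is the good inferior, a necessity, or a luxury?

2.81; luxury

%ΔQ = (2701 − 4312)/[( 4312 + 2701)/2] = -1611/3506.5 = -0.459432…
%ΔIncome = (86340 − 101700)/[( 101700 + 86340)/2] = -15360/94020 = -0.163369…
E_income = (-1611/3506.5) / (-15360/94020) = 2.8122…
E_income > 1 ⇒ normal good, luxury.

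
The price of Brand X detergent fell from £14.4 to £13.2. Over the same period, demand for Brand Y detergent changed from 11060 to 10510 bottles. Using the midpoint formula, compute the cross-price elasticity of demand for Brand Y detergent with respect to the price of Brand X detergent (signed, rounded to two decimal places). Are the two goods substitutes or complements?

0.59; substitutes

%ΔQ_{Brand Y detergent} = (10510 − 11060)/avg = -550/10785 = -0.050996…
%ΔP_{Brand X detergent} = (13.2 − 14.4)/avg = -1.2/13.8 = -0.086956…
E_cross = (-550/10785) / (-1.2/13.8) = 0.5864…
E_cross > 0 ⇒ the goods are substitutes.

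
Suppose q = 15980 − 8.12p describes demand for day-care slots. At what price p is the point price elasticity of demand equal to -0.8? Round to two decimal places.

874.66

Ed = −8.12p/(15980 − 8.12p). Set this equal to -0.8:
8.12p = 0.8·(15980 − 8.12p) ⇒ 8.12p(1 + 0.8) = 0.8·15980
p = 0.8·15980 / (8.12·1.8) = 874.6579…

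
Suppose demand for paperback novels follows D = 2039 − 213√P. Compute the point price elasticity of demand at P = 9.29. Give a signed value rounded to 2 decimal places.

-0.23

dD/dP = −213/(2√P) = -34.9415. At P = 9.29, D = 1389.79.
Ed = (dD/dP)·(P/D) = (-34.9415) × (9.29/1389.79) = -0.2335…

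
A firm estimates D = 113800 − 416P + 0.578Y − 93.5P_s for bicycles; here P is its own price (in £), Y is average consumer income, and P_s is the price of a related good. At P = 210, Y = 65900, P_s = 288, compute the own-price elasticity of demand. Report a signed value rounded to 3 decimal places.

At the given values, D = 113800 − 416(210) + 0.578(65900) − 93.5(288) = 37602.2.
∂D/∂P = −416.
E = (-416) × (210/37602.2) = -2.32326…

-2.323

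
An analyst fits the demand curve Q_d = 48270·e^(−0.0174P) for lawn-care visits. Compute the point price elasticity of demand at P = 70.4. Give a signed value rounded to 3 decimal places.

dQ_d/dP = −0.0174·Q_d = -246.736. At P = 70.4, Q_d = 14180.3.
Ed = (dQ_d/dP)·(P/Q_d) = (-246.736) × (70.4/14180.3) = -1.22496

-1.225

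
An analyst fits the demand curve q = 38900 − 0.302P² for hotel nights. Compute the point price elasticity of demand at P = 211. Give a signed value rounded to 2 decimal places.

dq/dP = −2·0.302·P = -127.444. At P = 211, q = 25454.658.
Ed = (dq/dP)·(P/q) = (-127.444) × (211/25454.658) = -1.0564…

-1.06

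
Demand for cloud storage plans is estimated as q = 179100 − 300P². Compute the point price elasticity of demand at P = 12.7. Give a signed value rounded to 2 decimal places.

-0.74

dq/dP = −2·300·P = -7620. At P = 12.7, q = 130713.
Ed = (dq/dP)·(P/q) = (-7620) × (12.7/130713) = -0.7403…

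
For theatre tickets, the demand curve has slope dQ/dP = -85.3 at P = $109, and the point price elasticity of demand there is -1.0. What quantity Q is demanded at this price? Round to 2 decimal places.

Ed = (dQ/dP)·(P/Q) ⇒ Q = (dQ/dP)·P/Ed = (-85.3)·109/(-1.0) = 9297.7

9297.70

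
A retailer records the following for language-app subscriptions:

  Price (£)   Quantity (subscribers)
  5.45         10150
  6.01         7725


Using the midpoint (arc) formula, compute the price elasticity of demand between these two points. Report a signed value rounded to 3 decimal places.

-2.776

%ΔQ = (7725 − 10150) / [(10150 + 7725)/2] = -2425/8937.5 = -0.271328…
%ΔP = (6.01 − 5.45) / [(5.45 + 6.01)/2] = 0.56/5.73 = 0.097731…
Arc Ed = %ΔQ / %ΔP = (-2425/8937.5) / (0.56/5.73) = -2.77627…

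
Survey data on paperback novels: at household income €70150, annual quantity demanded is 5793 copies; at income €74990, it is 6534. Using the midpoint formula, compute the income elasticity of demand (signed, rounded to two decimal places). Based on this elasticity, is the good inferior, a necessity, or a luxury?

1.80; luxury

%ΔQ = (6534 − 5793)/[( 5793 + 6534)/2] = 741/6163.5 = 0.120223…
%ΔIncome = (74990 − 70150)/[( 70150 + 74990)/2] = 4840/72570 = 0.066694…
E_income = (741/6163.5) / (4840/72570) = 1.8026…
E_income > 1 ⇒ normal good, luxury.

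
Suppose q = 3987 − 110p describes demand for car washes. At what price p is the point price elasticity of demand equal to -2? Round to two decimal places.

Ed = −110p/(3987 − 110p). Set this equal to -2:
110p = 2·(3987 − 110p) ⇒ 110p(1 + 2) = 2·3987
p = 2·3987 / (110·3) = 24.1636…

24.16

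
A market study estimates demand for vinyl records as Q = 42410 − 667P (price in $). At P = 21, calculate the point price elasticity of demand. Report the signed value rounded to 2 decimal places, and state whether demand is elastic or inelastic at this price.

-0.49; inelastic

dQ/dP = −667. At P = 21, Q = 42410 − 667(21) = 28403.
Ed = (dQ/dP)·(P/Q) = −667 × (21/28403) = -0.4931…
|Ed| = 0.49 < 1, so demand is inelastic.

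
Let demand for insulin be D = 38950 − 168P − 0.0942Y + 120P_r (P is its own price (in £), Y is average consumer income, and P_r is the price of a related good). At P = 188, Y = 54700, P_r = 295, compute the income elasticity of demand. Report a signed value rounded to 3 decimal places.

At the given values, D = 38950 − 168(188) − 0.0942(54700) + 120(295) = 37613.26.
∂D/∂Y = -0.0942.
E = (-0.0942) × (54700/37613.26) = -0.13699…

-0.137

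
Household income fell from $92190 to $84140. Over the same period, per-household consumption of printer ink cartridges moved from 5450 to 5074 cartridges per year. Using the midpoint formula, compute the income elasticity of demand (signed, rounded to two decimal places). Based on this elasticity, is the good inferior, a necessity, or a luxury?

0.78; necessity

%ΔQ = (5074 − 5450)/[( 5450 + 5074)/2] = -376/5262 = -0.071455…
%ΔIncome = (84140 − 92190)/[( 92190 + 84140)/2] = -8050/88165 = -0.091306…
E_income = (-376/5262) / (-8050/88165) = 0.7825…
0 < E_income < 1 ⇒ normal good, necessity.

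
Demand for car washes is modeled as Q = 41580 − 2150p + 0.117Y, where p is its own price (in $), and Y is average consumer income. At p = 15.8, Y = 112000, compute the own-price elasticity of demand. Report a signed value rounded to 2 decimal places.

-1.64

At the given values, Q = 41580 − 2150(15.8) + 0.117(112000) = 20714.
∂Q/∂p = −2150.
E = (-2150) × (15.8/20714) = -1.6399…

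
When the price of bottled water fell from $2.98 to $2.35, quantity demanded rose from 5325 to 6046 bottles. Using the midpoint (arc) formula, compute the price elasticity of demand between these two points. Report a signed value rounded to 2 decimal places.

-0.54

%ΔQ = (6046 − 5325) / [(5325 + 6046)/2] = 721/5685.5 = 0.126813…
%ΔP = (2.35 − 2.98) / [(2.98 + 2.35)/2] = -0.63/2.665 = -0.236397…
Arc Ed = %ΔQ / %ΔP = (721/5685.5) / (-0.63/2.665) = -0.5364…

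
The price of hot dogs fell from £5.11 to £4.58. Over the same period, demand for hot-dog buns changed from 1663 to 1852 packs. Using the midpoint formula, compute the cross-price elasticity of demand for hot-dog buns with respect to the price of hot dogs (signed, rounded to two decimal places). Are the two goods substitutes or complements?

%ΔQ_{hot-dog buns} = (1852 − 1663)/avg = 189/1757.5 = 0.107539…
%ΔP_{hot dogs} = (4.58 − 5.11)/avg = -0.53/4.845 = -0.109391…
E_cross = (189/1757.5) / (-0.53/4.845) = -0.9830…
E_cross < 0 ⇒ the goods are complements.

-0.98; complements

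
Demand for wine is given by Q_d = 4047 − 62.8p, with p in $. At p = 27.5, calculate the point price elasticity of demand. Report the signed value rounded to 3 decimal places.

dQ_d/dp = −62.8. At p = 27.5, Q_d = 4047 − 62.8(27.5) = 2320.
Ed = (dQ_d/dp)·(p/Q_d) = −62.8 × (27.5/2320) = -0.74439…

-0.744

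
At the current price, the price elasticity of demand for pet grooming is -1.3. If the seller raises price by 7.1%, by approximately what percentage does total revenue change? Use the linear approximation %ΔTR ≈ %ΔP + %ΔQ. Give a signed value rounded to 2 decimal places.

%ΔQ ≈ Ed × %ΔP = (-1.3) × (+7.1%) = -9.2300%
%ΔTR ≈ %ΔP + %ΔQ = (+7.1%) + (-9.2300%) = -2.1300%

-2.13%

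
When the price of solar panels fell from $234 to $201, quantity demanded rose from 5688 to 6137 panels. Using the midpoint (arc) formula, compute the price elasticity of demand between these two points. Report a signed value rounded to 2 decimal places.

-0.50

%ΔQ = (6137 − 5688) / [(5688 + 6137)/2] = 449/5912.5 = 0.075940…
%ΔP = (201 − 234) / [(234 + 201)/2] = -33/217.5 = -0.151724…
Arc Ed = %ΔQ / %ΔP = (449/5912.5) / (-33/217.5) = -0.5005…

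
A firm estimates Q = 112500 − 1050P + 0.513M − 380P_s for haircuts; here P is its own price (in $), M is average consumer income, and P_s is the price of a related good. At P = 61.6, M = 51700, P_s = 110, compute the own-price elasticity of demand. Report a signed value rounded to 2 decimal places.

At the given values, Q = 112500 − 1050(61.6) + 0.513(51700) − 380(110) = 32542.1.
∂Q/∂P = −1050.
E = (-1050) × (61.6/32542.1) = -1.9875…

-1.99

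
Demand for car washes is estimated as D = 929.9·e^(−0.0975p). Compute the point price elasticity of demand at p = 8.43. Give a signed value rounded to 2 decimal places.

dD/dp = −0.0975·D = -39.8551. At p = 8.43, D = 408.77.
Ed = (dD/dp)·(p/D) = (-39.8551) × (8.43/408.77) = -0.8219…

-0.82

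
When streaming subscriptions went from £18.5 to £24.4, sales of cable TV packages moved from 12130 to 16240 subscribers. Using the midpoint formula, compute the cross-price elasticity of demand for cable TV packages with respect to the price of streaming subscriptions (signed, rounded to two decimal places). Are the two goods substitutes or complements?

1.05; substitutes

%ΔQ_{cable TV packages} = (16240 − 12130)/avg = 4110/14185 = 0.289742…
%ΔP_{streaming subscriptions} = (24.4 − 18.5)/avg = 5.9/21.45 = 0.275058…
E_cross = (4110/14185) / (5.9/21.45) = 1.0533…
E_cross > 0 ⇒ the goods are substitutes.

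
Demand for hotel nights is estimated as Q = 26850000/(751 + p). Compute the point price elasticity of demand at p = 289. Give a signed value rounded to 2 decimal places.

dQ/dp = −26850000/(751 + p)² = -24.8243. At p = 289, Q = 25817.3.
Ed = (dQ/dp)·(p/Q) = (-24.8243) × (289/25817.3) = -0.2778…

-0.28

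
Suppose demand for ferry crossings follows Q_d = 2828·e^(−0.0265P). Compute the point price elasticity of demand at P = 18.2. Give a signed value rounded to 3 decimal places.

-0.482

dQ_d/dP = −0.0265·Q_d = -46.2663. At P = 18.2, Q_d = 1745.9.
Ed = (dQ_d/dP)·(P/Q_d) = (-46.2663) × (18.2/1745.9) = -0.4823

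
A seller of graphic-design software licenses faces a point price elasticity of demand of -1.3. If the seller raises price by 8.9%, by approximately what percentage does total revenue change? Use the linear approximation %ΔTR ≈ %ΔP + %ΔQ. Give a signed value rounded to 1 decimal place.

-2.7%

%ΔQ ≈ Ed × %ΔP = (-1.3) × (+8.9%) = -11.5700%
%ΔTR ≈ %ΔP + %ΔQ = (+8.9%) + (-11.5700%) = -2.6700%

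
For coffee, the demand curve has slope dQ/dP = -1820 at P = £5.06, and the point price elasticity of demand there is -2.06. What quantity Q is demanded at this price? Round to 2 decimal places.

4470.49

Ed = (dQ/dP)·(P/Q) ⇒ Q = (dQ/dP)·P/Ed = (-1820)·5.06/(-2.06) = 4470.4854…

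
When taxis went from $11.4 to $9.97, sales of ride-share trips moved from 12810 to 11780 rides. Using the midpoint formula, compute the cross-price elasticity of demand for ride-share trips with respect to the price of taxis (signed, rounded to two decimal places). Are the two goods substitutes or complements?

0.63; substitutes

%ΔQ_{ride-share trips} = (11780 − 12810)/avg = -1030/12295 = -0.083773…
%ΔP_{taxis} = (9.97 − 11.4)/avg = -1.43/10.685 = -0.133832…
E_cross = (-1030/12295) / (-1.43/10.685) = 0.6259…
E_cross > 0 ⇒ the goods are substitutes.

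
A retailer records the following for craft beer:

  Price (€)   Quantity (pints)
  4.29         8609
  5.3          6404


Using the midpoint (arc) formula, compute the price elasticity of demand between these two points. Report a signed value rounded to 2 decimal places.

%ΔQ = (6404 − 8609) / [(8609 + 6404)/2] = -2205/7506.5 = -0.293745…
%ΔP = (5.3 − 4.29) / [(4.29 + 5.3)/2] = 1.01/4.795 = 0.210636…
Arc Ed = %ΔQ / %ΔP = (-2205/7506.5) / (1.01/4.795) = -1.3945…

-1.39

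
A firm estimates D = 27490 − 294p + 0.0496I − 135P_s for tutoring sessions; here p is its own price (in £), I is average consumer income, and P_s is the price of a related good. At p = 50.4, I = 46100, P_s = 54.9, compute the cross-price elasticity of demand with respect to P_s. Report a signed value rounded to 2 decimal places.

-0.98

At the given values, D = 27490 − 294(50.4) + 0.0496(46100) − 135(54.9) = 7547.46.
∂D/∂P_s = -135.
E = (-135) × (54.9/7547.46) = -0.9819…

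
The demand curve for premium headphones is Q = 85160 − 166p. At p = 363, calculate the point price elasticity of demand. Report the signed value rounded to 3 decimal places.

-2.420

dQ/dp = −166. At p = 363, Q = 85160 − 166(363) = 24902.
Ed = (dQ/dp)·(p/Q) = −166 × (363/24902) = -2.41980…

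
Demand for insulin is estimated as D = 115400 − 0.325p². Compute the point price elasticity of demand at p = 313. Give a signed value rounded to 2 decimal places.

-0.76

dD/dp = −2·0.325·p = -203.45. At p = 313, D = 83560.075.
Ed = (dD/dp)·(p/D) = (-203.45) × (313/83560.075) = -0.7620…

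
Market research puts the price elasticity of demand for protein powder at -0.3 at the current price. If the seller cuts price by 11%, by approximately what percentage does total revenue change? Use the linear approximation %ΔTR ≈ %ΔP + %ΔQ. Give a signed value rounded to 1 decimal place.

%ΔQ ≈ Ed × %ΔP = (-0.3) × (-11%) = +3.3000%
%ΔTR ≈ %ΔP + %ΔQ = (-11%) + (+3.3000%) = -7.7000%

-7.7%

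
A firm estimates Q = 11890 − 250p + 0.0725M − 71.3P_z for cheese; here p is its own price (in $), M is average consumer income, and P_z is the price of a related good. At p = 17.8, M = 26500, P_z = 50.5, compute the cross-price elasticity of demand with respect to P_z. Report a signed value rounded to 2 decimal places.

At the given values, Q = 11890 − 250(17.8) + 0.0725(26500) − 71.3(50.5) = 5760.6.
∂Q/∂P_z = -71.3.
E = (-71.3) × (50.5/5760.6) = -0.6250…

-0.63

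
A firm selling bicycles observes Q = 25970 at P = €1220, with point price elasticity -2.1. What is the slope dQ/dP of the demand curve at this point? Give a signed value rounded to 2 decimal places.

Ed = (dQ/dP)·(P/Q) ⇒ dQ/dP = Ed·Q/P = (-2.1)·25970/1220 = -44.7024…

-44.70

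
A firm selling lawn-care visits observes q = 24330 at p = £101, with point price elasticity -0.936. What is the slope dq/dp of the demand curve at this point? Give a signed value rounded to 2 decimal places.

Ed = (dq/dp)·(p/q) ⇒ dq/dp = Ed·q/p = (-0.936)·24330/101 = -225.4740…

-225.47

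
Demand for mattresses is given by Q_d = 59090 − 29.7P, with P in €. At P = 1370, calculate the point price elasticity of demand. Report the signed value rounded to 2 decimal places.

-2.21

dQ_d/dP = −29.7. At P = 1370, Q_d = 59090 − 29.7(1370) = 18401.
Ed = (dQ_d/dP)·(P/Q_d) = −29.7 × (1370/18401) = -2.2112…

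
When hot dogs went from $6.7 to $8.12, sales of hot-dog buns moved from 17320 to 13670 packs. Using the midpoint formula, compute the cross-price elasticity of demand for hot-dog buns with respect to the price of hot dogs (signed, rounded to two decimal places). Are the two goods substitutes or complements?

%ΔQ_{hot-dog buns} = (13670 − 17320)/avg = -3650/15495 = -0.235559…
%ΔP_{hot dogs} = (8.12 − 6.7)/avg = 1.42/7.41 = 0.191632…
E_cross = (-3650/15495) / (1.42/7.41) = -1.2292…
E_cross < 0 ⇒ the goods are complements.

-1.23; complements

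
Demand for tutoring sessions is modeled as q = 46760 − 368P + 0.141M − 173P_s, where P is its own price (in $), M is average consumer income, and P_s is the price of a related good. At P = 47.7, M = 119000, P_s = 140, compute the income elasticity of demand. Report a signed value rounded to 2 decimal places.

0.77

At the given values, q = 46760 − 368(47.7) + 0.141(119000) − 173(140) = 21765.4.
∂q/∂M = 0.141.
E = (0.141) × (119000/21765.4) = 0.7709…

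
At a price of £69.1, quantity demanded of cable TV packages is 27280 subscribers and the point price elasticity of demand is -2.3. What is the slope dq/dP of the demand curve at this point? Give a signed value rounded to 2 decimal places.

Ed = (dq/dP)·(P/q) ⇒ dq/dP = Ed·q/P = (-2.3)·27280/69.1 = -908.0173…

-908.02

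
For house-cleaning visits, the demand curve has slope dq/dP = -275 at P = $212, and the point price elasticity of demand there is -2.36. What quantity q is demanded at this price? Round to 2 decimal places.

Ed = (dq/dP)·(P/q) ⇒ q = (dq/dP)·P/Ed = (-275)·212/(-2.36) = 24703.3898…

24703.39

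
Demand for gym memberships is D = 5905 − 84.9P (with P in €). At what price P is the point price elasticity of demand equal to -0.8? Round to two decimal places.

Ed = −84.9P/(5905 − 84.9P). Set this equal to -0.8:
84.9P = 0.8·(5905 − 84.9P) ⇒ 84.9P(1 + 0.8) = 0.8·5905
P = 0.8·5905 / (84.9·1.8) = 30.9121…

30.91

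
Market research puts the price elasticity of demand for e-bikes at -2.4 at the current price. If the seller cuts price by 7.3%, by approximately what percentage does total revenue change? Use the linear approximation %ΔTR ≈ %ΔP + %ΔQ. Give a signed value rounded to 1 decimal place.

%ΔQ ≈ Ed × %ΔP = (-2.4) × (-7.3%) = +17.5200%
%ΔTR ≈ %ΔP + %ΔQ = (-7.3%) + (+17.5200%) = +10.2200%

+10.2%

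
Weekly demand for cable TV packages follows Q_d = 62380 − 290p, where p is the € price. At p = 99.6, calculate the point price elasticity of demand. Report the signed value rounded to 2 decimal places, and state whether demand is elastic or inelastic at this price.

dQ_d/dp = −290. At p = 99.6, Q_d = 62380 − 290(99.6) = 33496.
Ed = (dQ_d/dp)·(p/Q_d) = −290 × (99.6/33496) = -0.8623…
|Ed| = 0.86 < 1, so demand is inelastic.

-0.86; inelastic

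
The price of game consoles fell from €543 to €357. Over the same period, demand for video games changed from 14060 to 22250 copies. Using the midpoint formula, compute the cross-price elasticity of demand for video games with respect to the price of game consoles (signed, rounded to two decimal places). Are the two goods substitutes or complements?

%ΔQ_{video games} = (22250 − 14060)/avg = 8190/18155 = 0.451115…
%ΔP_{game consoles} = (357 − 543)/avg = -186/450 = -0.413333…
E_cross = (8190/18155) / (-186/450) = -1.0914…
E_cross < 0 ⇒ the goods are complements.

-1.09; complements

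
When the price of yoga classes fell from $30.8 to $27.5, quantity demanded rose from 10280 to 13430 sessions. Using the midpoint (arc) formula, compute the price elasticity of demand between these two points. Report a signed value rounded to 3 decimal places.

%ΔQ = (13430 − 10280) / [(10280 + 13430)/2] = 3150/11855 = 0.265710…
%ΔP = (27.5 − 30.8) / [(30.8 + 27.5)/2] = -3.3/29.15 = -0.113207…
Arc Ed = %ΔQ / %ΔP = (3150/11855) / (-3.3/29.15) = -2.34711…

-2.347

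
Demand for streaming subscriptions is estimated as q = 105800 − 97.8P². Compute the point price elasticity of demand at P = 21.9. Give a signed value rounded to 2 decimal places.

-1.59

dq/dP = −2·97.8·P = -4283.64. At P = 21.9, q = 58894.142.
Ed = (dq/dP)·(P/q) = (-4283.64) × (21.9/58894.142) = -1.5928…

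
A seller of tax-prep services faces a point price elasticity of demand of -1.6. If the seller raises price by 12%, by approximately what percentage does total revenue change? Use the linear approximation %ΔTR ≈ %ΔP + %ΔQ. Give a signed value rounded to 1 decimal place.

-7.2%

%ΔQ ≈ Ed × %ΔP = (-1.6) × (+12%) = -19.2000%
%ΔTR ≈ %ΔP + %ΔQ = (+12%) + (-19.2000%) = -7.2000%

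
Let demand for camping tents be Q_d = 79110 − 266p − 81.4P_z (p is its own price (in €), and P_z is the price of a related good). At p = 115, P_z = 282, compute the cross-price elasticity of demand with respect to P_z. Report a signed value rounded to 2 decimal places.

-0.90

At the given values, Q_d = 79110 − 266(115) − 81.4(282) = 25565.2.
∂Q_d/∂P_z = -81.4.
E = (-81.4) × (282/25565.2) = -0.8978…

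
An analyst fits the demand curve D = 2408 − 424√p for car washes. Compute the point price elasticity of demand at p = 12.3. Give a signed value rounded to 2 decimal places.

dD/dp = −424/(2√p) = -60.4482. At p = 12.3, D = 920.975.
Ed = (dD/dp)·(p/D) = (-60.4482) × (12.3/920.975) = -0.8073…

-0.81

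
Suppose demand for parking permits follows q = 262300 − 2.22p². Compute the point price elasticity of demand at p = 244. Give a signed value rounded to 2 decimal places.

dq/dp = −2·2.22·p = -1083.36. At p = 244, q = 130130.08.
Ed = (dq/dp)·(p/q) = (-1083.36) × (244/130130.08) = -2.0313…

-2.03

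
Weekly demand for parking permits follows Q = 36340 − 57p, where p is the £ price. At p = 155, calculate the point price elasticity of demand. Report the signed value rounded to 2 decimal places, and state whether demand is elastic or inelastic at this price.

-0.32; inelastic

dQ/dp = −57. At p = 155, Q = 36340 − 57(155) = 27505.
Ed = (dQ/dp)·(p/Q) = −57 × (155/27505) = -0.3212…
|Ed| = 0.32 < 1, so demand is inelastic.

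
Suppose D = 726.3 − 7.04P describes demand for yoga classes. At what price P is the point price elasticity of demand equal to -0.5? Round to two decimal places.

Ed = −7.04P/(726.3 − 7.04P). Set this equal to -0.5:
7.04P = 0.5·(726.3 − 7.04P) ⇒ 7.04P(1 + 0.5) = 0.5·726.3
P = 0.5·726.3 / (7.04·1.5) = 34.3892…

34.39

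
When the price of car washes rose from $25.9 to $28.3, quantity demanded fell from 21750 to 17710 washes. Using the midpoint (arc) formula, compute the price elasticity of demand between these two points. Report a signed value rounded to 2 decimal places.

%ΔQ = (17710 − 21750) / [(21750 + 17710)/2] = -4040/19730 = -0.204764…
%ΔP = (28.3 − 25.9) / [(25.9 + 28.3)/2] = 2.4/27.1 = 0.088560…
Arc Ed = %ΔQ / %ΔP = (-4040/19730) / (2.4/27.1) = -2.3121…

-2.31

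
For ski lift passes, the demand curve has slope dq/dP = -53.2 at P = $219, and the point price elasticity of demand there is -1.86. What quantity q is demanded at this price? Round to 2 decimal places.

6263.87

Ed = (dq/dP)·(P/q) ⇒ q = (dq/dP)·P/Ed = (-53.2)·219/(-1.86) = 6263.8709…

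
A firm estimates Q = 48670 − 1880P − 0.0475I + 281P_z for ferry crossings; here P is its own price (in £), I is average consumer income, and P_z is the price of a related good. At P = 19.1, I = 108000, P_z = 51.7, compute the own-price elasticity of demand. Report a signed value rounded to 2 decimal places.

-1.62

At the given values, Q = 48670 − 1880(19.1) − 0.0475(108000) + 281(51.7) = 22159.7.
∂Q/∂P = −1880.
E = (-1880) × (19.1/22159.7) = -1.6204…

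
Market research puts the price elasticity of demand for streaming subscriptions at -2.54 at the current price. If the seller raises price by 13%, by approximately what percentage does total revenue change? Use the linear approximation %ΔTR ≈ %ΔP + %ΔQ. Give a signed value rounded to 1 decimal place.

%ΔQ ≈ Ed × %ΔP = (-2.54) × (+13%) = -33.0200%
%ΔTR ≈ %ΔP + %ΔQ = (+13%) + (-33.0200%) = -20.0200%

-20.0%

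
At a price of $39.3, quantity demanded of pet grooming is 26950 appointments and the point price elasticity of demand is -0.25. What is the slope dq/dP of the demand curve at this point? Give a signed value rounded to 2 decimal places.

Ed = (dq/dP)·(P/q) ⇒ dq/dP = Ed·q/P = (-0.25)·26950/39.3 = -171.4376…

-171.44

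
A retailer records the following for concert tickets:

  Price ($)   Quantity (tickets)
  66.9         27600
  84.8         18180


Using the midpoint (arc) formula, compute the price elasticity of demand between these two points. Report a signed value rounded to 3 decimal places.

-1.744

%ΔQ = (18180 − 27600) / [(27600 + 18180)/2] = -9420/22890 = -0.411533…
%ΔP = (84.8 − 66.9) / [(66.9 + 84.8)/2] = 17.9/75.85 = 0.235992…
Arc Ed = %ΔQ / %ΔP = (-9420/22890) / (17.9/75.85) = -1.74384…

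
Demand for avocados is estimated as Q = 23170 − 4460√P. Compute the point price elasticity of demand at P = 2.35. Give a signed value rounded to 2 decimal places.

dQ/dP = −4460/(2√P) = -1454.69. At P = 2.35, Q = 16332.9.
Ed = (dQ/dP)·(P/Q) = (-1454.69) × (2.35/16332.9) = -0.2093…

-0.21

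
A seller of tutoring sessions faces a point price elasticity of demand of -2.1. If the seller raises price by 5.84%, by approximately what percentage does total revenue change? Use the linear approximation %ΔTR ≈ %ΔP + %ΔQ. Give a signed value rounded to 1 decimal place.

%ΔQ ≈ Ed × %ΔP = (-2.1) × (+5.84%) = -12.2640%
%ΔTR ≈ %ΔP + %ΔQ = (+5.84%) + (-12.2640%) = -6.4240%

-6.4%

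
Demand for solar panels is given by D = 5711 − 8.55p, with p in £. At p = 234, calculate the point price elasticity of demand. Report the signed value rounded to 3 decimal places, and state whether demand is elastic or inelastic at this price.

-0.539; inelastic

dD/dp = −8.55. At p = 234, D = 5711 − 8.55(234) = 3710.3.
Ed = (dD/dp)·(p/D) = −8.55 × (234/3710.3) = -0.53922…
|Ed| = 0.539 < 1, so demand is inelastic.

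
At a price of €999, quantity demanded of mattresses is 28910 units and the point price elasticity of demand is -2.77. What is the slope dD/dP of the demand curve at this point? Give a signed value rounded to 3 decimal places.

Ed = (dD/dP)·(P/D) ⇒ dD/dP = Ed·D/P = (-2.77)·28910/999 = -80.16086…

-80.161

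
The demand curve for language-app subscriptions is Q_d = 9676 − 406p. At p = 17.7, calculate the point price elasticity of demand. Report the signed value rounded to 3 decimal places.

dQ_d/dp = −406. At p = 17.7, Q_d = 9676 − 406(17.7) = 2489.8.
Ed = (dQ_d/dp)·(p/Q_d) = −406 × (17.7/2489.8) = -2.88625…

-2.886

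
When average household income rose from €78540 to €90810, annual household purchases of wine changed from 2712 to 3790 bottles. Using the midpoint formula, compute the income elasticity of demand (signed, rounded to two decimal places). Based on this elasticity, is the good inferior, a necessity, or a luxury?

2.29; luxury

%ΔQ = (3790 − 2712)/[( 2712 + 3790)/2] = 1078/3251 = 0.331590…
%ΔIncome = (90810 − 78540)/[( 78540 + 90810)/2] = 12270/84675 = 0.144906…
E_income = (1078/3251) / (12270/84675) = 2.2882…
E_income > 1 ⇒ normal good, luxury.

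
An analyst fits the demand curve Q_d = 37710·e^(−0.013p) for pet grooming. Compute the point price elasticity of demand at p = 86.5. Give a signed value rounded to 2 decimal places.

-1.12

dQ_d/dp = −0.013·Q_d = -159.234. At p = 86.5, Q_d = 12248.8.
Ed = (dQ_d/dp)·(p/Q_d) = (-159.234) × (86.5/12248.8) = -1.1245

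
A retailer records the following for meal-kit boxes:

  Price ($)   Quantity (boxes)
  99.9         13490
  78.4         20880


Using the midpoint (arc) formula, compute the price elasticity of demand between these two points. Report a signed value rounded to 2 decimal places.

%ΔQ = (20880 − 13490) / [(13490 + 20880)/2] = 7390/17185 = 0.430026…
%ΔP = (78.4 − 99.9) / [(99.9 + 78.4)/2] = -21.5/89.15 = -0.241166…
Arc Ed = %ΔQ / %ΔP = (7390/17185) / (-21.5/89.15) = -1.7831…

-1.78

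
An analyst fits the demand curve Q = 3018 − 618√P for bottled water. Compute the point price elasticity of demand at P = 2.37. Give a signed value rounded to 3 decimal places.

-0.230

dQ/dP = −618/(2√P) = -200.717. At P = 2.37, Q = 2066.6.
Ed = (dQ/dP)·(P/Q) = (-200.717) × (2.37/2066.6) = -0.23018…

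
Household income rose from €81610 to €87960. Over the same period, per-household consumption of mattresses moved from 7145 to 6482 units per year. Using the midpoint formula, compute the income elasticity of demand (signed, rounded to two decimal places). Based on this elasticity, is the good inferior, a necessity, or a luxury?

-1.30; inferior

%ΔQ = (6482 − 7145)/[( 7145 + 6482)/2] = -663/6813.5 = -0.097306…
%ΔIncome = (87960 − 81610)/[( 81610 + 87960)/2] = 6350/84785 = 0.074895…
E_income = (-663/6813.5) / (6350/84785) = -1.2992…
E_income < 0 ⇒ inferior good.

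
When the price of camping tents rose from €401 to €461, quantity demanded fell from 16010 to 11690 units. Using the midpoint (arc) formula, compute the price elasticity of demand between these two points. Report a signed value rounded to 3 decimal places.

-2.241

%ΔQ = (11690 − 16010) / [(16010 + 11690)/2] = -4320/13850 = -0.311913…
%ΔP = (461 − 401) / [(401 + 461)/2] = 60/431 = 0.139211…
Arc Ed = %ΔQ / %ΔP = (-4320/13850) / (60/431) = -2.24057…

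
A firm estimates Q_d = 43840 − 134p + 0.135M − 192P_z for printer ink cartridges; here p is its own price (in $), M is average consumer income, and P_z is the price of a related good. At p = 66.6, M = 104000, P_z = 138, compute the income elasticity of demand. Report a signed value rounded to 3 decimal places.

0.625

At the given values, Q_d = 43840 − 134(66.6) + 0.135(104000) − 192(138) = 22459.6.
∂Q_d/∂M = 0.135.
E = (0.135) × (104000/22459.6) = 0.62512…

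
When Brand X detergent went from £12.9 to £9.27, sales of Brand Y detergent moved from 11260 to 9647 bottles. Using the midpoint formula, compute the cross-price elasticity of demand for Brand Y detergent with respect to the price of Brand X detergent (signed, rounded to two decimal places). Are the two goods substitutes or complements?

0.47; substitutes

%ΔQ_{Brand Y detergent} = (9647 − 11260)/avg = -1613/10453.5 = -0.154302…
%ΔP_{Brand X detergent} = (9.27 − 12.9)/avg = -3.63/11.085 = -0.327469…
E_cross = (-1613/10453.5) / (-3.63/11.085) = 0.4711…
E_cross > 0 ⇒ the goods are substitutes.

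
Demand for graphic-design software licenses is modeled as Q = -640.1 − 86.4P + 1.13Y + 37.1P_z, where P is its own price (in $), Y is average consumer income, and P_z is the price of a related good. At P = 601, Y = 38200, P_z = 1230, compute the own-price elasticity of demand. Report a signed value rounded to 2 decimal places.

At the given values, Q = -640.1 − 86.4(601) + 1.13(38200) + 37.1(1230) = 36232.5.
∂Q/∂P = −86.4.
E = (-86.4) × (601/36232.5) = -1.4331…

-1.43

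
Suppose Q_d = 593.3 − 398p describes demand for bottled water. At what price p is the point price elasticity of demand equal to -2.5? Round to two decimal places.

Ed = −398p/(593.3 − 398p). Set this equal to -2.5:
398p = 2.5·(593.3 − 398p) ⇒ 398p(1 + 2.5) = 2.5·593.3
p = 2.5·593.3 / (398·3.5) = 1.0647…

1.06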